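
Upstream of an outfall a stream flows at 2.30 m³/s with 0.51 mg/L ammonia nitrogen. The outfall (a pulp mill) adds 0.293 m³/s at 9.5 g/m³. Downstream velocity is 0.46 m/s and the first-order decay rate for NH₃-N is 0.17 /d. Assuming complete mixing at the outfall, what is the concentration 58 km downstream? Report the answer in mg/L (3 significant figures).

1.19 mg/L

After complete mixing, C₀ = (0.293·9.5 + 2.3·0.51) / 2.593 = 1.526 mg/L.
Travel time t = 5.8e+04 m / 0.46 m/s = 1.261e+05 s = 1.459 d.
C = 1.526·exp(−0.17·1.459) = 1.526·0.7803 = 1.191 mg/L.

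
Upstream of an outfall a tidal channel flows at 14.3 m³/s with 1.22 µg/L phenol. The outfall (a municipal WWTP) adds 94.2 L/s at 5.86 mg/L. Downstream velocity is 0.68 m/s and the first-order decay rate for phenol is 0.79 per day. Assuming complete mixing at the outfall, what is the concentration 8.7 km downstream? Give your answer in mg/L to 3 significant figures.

94.2 L/s = 0.0942 m³/s.
1.22 µg/L = 0.00122 mg/L.
After complete mixing, C₀ = (0.0942·5.86 + 14.3·0.00122) / 14.39 = 0.03956 mg/L.
Travel time t = 8700 m / 0.68 m/s = 1.279e+04 s = 0.1481 d.
C = 0.03956·exp(−0.79·0.1481) = 0.03956·0.8896 = 0.03519 mg/L.

0.0352 mg/L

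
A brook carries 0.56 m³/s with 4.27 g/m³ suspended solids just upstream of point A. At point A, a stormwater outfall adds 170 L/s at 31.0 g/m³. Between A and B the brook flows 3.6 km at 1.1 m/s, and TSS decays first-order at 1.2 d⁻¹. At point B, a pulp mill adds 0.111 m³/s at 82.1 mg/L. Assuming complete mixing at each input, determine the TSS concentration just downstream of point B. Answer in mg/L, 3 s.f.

19.5 mg/L

170 L/s = 0.17 m³/s.
After input A: C = (0.56·4.27 + 0.17·31) / 0.73 = 10.49 mg/L.
Over the 3.6 km reach to input B (t = 3273 s = 0.03788 d), decay gives C = 10.49·exp(−1.2·0.03788) = 10.03 mg/L.
After input B: C = (0.73·10.03 + 0.111·82.1) / 0.841 = 19.54 mg/L.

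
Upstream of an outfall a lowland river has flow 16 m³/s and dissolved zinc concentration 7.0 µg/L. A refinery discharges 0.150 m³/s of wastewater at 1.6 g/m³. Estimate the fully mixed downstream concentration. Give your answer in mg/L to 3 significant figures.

7.0 µg/L = 0.007 mg/L.
By mass balance at complete mixing, C = (0.15·1.6 + 16·0.007) / (0.15 + 16) = 0.352/16.15 = 0.0218 mg/L.

0.0218 mg/L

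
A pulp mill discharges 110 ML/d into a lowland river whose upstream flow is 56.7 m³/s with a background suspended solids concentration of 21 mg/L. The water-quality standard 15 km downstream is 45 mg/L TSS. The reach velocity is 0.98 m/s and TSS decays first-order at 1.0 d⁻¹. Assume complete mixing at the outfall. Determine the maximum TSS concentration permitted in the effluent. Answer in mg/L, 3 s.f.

110 ML/d = 1.273 m³/s.
Travel time to the compliance point: t = 1.5e+04/0.98 = 1.531e+04 s = 0.1772 d; decay factor exp(−1.0·0.1772) = 0.8377.
So the concentration just after mixing may be at most 45/0.8377 = 53.72 mg/L.
Mass balance: 53.72·57.97 = 1.273·Cₑ + 56.7·21.
Cₑ = (3114 − 1191) / 1.273 = 1511 mg/L.

1510 mg/L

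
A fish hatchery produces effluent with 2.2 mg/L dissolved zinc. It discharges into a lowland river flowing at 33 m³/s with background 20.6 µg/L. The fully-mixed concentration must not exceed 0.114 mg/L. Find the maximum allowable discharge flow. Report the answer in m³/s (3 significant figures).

20.6 µg/L = 0.0206 mg/L.
Mass balance at complete mixing: C_std·(Q_w + Q_r) = Q_w·C_e + Q_r·C_b.
Rearranging, Q_w = Q_r·(C_std − C_b)/(C_e − C_std) = 33·(0.114 − 0.0206) / (2.2 − 0.114) = 1.478 m³/s.

1.48 m³/s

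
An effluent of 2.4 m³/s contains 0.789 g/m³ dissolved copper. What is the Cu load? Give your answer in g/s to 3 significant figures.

1.89 g/s

Mass flux = Q·C = 2.4 m³/s × 0.789 g/m³ = 1.894 g/s.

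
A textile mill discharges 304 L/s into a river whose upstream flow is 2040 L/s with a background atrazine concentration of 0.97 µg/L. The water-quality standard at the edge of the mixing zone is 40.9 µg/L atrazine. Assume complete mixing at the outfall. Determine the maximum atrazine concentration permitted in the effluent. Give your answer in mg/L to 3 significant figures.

0.309 mg/L

304 L/s = 0.304 m³/s.
2040 L/s = 2.04 m³/s.
0.97 µg/L = 0.00097 mg/L.
40.9 µg/L = 0.0409 mg/L.
Mass balance: 0.0409·2.344 = 0.304·Cₑ + 2.04·0.00097.
Cₑ = (0.09587 − 0.001979) / 0.304 = 0.3089 mg/L.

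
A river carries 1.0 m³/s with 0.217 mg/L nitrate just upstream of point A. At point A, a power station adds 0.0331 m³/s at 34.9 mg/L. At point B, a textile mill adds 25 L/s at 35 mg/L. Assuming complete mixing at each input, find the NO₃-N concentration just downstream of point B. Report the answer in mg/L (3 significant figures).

After input A: C = (1·0.217 + 0.0331·34.9) / 1.033 = 1.328 mg/L.
25 L/s = 0.025 m³/s.
After input B: C = (1.033·1.328 + 0.025·35) / 1.058 = 2.124 mg/L.

2.12 mg/L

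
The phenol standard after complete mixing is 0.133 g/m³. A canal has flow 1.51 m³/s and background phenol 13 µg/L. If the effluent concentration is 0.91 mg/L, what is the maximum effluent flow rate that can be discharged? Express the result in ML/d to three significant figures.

20.1 ML/d

13 µg/L = 0.013 mg/L.
Mass balance at complete mixing: C_std·(Q_w + Q_r) = Q_w·C_e + Q_r·C_b.
Rearranging, Q_w = Q_r·(C_std − C_b)/(C_e − C_std) = 1.51·(0.133 − 0.013) / (0.91 − 0.133) = 0.2332 m³/s.
= 20.15 ML/d.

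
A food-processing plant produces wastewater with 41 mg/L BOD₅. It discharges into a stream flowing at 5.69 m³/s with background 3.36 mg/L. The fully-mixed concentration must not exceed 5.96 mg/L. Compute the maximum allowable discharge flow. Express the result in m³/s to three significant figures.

Mass balance at complete mixing: C_std·(Q_w + Q_r) = Q_w·C_e + Q_r·C_b.
Rearranging, Q_w = Q_r·(C_std − C_b)/(C_e − C_std) = 5.69·(5.96 − 3.36) / (41 − 5.96) = 0.4222 m³/s.

0.422 m³/s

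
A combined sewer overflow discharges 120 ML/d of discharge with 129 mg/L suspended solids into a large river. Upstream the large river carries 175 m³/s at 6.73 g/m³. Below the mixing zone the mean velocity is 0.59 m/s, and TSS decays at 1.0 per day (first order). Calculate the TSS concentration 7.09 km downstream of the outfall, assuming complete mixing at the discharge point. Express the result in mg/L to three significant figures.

6.69 mg/L

120 ML/d = 1.389 m³/s.
After complete mixing, C₀ = (1.389·129 + 175·6.73) / 176.4 = 7.693 mg/L.
Travel time t = 7090 m / 0.59 m/s = 1.202e+04 s = 0.1391 d.
C = 7.693·exp(−1.0·0.1391) = 7.693·0.8702 = 6.694 mg/L.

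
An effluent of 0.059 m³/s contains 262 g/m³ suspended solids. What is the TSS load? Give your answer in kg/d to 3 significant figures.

1340 kg/d

Mass flux = Q·C = 0.059 m³/s × 262 g/m³ = 15.46 g/s.
= 15.46 g/s × 86.4 = 1336 kg/d.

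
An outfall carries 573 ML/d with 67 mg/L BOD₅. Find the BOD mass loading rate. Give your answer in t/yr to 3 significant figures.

14000 t/yr

573 ML/d = 6.632 m³/s.
Mass flux = Q·C = 6.632 m³/s × 67 g/m³ = 444.3 g/s.
= 444.3 g/s × 31.56 = 1.402e+04 t/yr.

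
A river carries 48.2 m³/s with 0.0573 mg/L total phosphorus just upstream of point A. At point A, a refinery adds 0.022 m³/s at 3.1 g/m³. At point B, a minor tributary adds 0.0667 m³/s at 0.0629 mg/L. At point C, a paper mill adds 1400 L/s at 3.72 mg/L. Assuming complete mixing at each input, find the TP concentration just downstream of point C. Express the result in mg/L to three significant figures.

0.162 mg/L

After input A: C = (48.2·0.0573 + 0.022·3.1) / 48.22 = 0.05869 mg/L.
After input B: C = (48.22·0.05869 + 0.0667·0.0629) / 48.29 = 0.05869 mg/L.
1400 L/s = 1.4 m³/s.
After input C: C = (48.29·0.05869 + 1.4·3.72) / 49.69 = 0.1619 mg/L.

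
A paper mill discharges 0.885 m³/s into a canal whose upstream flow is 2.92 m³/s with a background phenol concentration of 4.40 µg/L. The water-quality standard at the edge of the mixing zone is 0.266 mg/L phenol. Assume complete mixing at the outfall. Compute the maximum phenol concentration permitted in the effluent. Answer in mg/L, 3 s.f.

1.13 mg/L

4.40 µg/L = 0.0044 mg/L.
Mass balance: 0.266·3.805 = 0.885·Cₑ + 2.92·0.0044.
Cₑ = (1.012 − 0.01285) / 0.885 = 1.129 mg/L.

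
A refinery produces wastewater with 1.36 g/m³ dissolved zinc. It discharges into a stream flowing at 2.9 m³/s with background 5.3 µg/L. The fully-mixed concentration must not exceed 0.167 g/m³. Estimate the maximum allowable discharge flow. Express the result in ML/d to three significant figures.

5.3 µg/L = 0.0053 mg/L.
Mass balance at complete mixing: C_std·(Q_w + Q_r) = Q_w·C_e + Q_r·C_b.
Rearranging, Q_w = Q_r·(C_std − C_b)/(C_e − C_std) = 2.9·(0.167 − 0.0053) / (1.36 − 0.167) = 0.3931 m³/s.
= 33.96 ML/d.

34.0 ML/d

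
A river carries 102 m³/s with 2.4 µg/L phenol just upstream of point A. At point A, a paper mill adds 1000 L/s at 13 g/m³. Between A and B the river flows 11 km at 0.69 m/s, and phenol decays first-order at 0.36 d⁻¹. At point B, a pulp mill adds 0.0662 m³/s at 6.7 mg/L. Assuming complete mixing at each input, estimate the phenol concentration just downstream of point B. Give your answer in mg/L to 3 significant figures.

0.125 mg/L

2.4 µg/L = 0.0024 mg/L.
1000 L/s = 1 m³/s.
After input A: C = (102·0.0024 + 1·13) / 103 = 0.1286 mg/L.
Over the 11 km reach to input B (t = 1.594e+04 s = 0.1845 d), decay gives C = 0.1286·exp(−0.36·0.1845) = 0.1203 mg/L.
After input B: C = (103·0.1203 + 0.0662·6.7) / 103.1 = 0.1246 mg/L.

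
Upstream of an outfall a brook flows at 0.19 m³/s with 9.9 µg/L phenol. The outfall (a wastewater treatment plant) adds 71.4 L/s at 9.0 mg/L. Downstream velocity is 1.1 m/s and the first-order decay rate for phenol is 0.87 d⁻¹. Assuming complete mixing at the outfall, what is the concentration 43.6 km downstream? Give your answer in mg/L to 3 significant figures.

71.4 L/s = 0.0714 m³/s.
9.9 µg/L = 0.0099 mg/L.
After complete mixing, C₀ = (0.0714·9 + 0.19·0.0099) / 0.2614 = 2.465 mg/L.
Travel time t = 4.36e+04 m / 1.1 m/s = 3.964e+04 s = 0.4588 d.
C = 2.465·exp(−0.87·0.4588) = 2.465·0.6709 = 1.654 mg/L.

1.65 mg/L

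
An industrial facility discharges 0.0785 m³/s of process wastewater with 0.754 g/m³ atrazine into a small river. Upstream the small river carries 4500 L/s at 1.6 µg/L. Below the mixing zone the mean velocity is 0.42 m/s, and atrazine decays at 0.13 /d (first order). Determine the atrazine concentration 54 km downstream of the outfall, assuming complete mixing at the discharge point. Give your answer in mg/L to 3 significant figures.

4500 L/s = 4.5 m³/s.
1.6 µg/L = 0.0016 mg/L.
After complete mixing, C₀ = (0.0785·0.754 + 4.5·0.0016) / 4.579 = 0.0145 mg/L.
Travel time t = 5.4e+04 m / 0.42 m/s = 1.286e+05 s = 1.488 d.
C = 0.0145·exp(−0.13·1.488) = 0.0145·0.8241 = 0.01195 mg/L.

0.0119 mg/L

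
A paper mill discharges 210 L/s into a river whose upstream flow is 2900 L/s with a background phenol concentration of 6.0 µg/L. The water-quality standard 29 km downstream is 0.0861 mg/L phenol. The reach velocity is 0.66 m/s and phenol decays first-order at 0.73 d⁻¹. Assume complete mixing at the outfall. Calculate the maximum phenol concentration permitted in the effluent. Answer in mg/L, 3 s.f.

1.77 mg/L

210 L/s = 0.21 m³/s.
2900 L/s = 2.9 m³/s.
6.0 µg/L = 0.006 mg/L.
Travel time to the compliance point: t = 2.9e+04/0.66 = 4.394e+04 s = 0.5086 d; decay factor exp(−0.73·0.5086) = 0.6899.
So the concentration just after mixing may be at most 0.0861/0.6899 = 0.1248 mg/L.
Mass balance: 0.1248·3.11 = 0.21·Cₑ + 2.9·0.006.
Cₑ = (0.3881 − 0.0174) / 0.21 = 1.765 mg/L.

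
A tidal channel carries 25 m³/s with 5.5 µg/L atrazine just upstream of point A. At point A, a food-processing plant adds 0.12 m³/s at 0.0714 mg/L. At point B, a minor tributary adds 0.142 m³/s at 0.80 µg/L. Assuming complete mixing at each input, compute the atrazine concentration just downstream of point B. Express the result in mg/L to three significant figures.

0.00579 mg/L

5.5 µg/L = 0.0055 mg/L.
After input A: C = (25·0.0055 + 0.12·0.0714) / 25.12 = 0.005815 mg/L.
0.80 µg/L = 0.0008 mg/L.
After input B: C = (25.12·0.005815 + 0.142·0.0008) / 25.26 = 0.005787 mg/L.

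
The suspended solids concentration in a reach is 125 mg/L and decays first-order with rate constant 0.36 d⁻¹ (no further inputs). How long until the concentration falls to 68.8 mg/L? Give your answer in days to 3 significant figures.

1.66 d

t = ln(C₀/C)/k = ln(125/68.8)/0.36 = 0.5971/0.36 = 1.659 d.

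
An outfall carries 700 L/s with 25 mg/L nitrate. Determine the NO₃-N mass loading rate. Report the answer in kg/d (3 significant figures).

700 L/s = 0.7 m³/s.
Mass flux = Q·C = 0.7 m³/s × 25 g/m³ = 17.5 g/s.
= 17.5 g/s × 86.4 = 1512 kg/d.

1510 kg/d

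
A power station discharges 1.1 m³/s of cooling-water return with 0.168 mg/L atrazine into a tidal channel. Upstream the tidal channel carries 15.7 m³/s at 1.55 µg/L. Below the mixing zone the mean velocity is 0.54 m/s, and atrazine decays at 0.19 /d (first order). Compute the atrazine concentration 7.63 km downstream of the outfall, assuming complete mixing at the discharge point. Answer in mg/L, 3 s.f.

0.0121 mg/L

1.55 µg/L = 0.00155 mg/L.
After complete mixing, C₀ = (1.1·0.168 + 15.7·0.00155) / 16.8 = 0.01245 mg/L.
Travel time t = 7630 m / 0.54 m/s = 1.413e+04 s = 0.1635 d.
C = 0.01245·exp(−0.19·0.1635) = 0.01245·0.9694 = 0.01207 mg/L.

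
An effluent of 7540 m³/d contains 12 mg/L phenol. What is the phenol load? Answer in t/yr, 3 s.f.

7540 m³/d = 0.08727 m³/s.
Mass flux = Q·C = 0.08727 m³/s × 12 g/m³ = 1.047 g/s.
= 1.047 g/s × 31.56 = 33.05 t/yr.

33.0 t/yr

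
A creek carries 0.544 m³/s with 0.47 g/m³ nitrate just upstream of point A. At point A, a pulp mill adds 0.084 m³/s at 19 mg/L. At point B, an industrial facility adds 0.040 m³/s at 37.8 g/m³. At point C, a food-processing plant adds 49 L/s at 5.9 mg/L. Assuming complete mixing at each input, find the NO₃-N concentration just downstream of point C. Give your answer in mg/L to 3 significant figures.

5.09 mg/L

After input A: C = (0.544·0.47 + 0.084·19) / 0.628 = 2.949 mg/L.
After input B: C = (0.628·2.949 + 0.04·37.8) / 0.668 = 5.035 mg/L.
49 L/s = 0.049 m³/s.
After input C: C = (0.668·5.035 + 0.049·5.9) / 0.717 = 5.095 mg/L.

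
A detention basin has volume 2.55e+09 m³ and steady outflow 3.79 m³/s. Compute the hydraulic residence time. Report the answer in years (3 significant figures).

Q = 3.79 m³/s × 3.156e+07 s/yr = 1.196e+08 m³/yr.
Hydraulic residence time τ = V/Q = 2.55e+09/1.196e+08 = 21.32 yr.

21.3 yr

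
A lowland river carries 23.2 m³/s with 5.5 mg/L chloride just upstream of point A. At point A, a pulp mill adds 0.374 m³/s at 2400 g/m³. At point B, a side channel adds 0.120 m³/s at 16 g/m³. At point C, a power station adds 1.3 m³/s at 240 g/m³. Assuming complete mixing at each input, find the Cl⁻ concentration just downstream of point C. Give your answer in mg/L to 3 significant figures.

53.6 mg/L

After input A: C = (23.2·5.5 + 0.374·2400) / 23.57 = 43.49 mg/L.
After input B: C = (23.57·43.49 + 0.12·16) / 23.69 = 43.35 mg/L.
After input C: C = (23.69·43.35 + 1.3·240) / 24.99 = 53.58 mg/L.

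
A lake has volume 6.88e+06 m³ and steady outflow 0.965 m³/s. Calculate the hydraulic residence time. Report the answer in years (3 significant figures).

Q = 0.965 m³/s × 3.156e+07 s/yr = 3.045e+07 m³/yr.
Hydraulic residence time τ = V/Q = 6.88e+06/3.045e+07 = 0.2259 yr.

0.226 yr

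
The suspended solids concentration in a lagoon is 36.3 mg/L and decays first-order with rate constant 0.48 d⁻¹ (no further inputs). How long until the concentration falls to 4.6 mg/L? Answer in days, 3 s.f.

4.30 d

t = ln(C₀/C)/k = ln(36.3/4.6)/0.48 = 2.066/0.48 = 4.304 d.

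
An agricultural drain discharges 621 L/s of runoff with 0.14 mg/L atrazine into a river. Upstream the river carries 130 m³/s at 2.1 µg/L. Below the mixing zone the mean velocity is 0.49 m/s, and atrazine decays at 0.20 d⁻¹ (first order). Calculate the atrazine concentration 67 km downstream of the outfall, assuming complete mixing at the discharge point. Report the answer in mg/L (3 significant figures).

0.00201 mg/L

621 L/s = 0.621 m³/s.
2.1 µg/L = 0.0021 mg/L.
After complete mixing, C₀ = (0.621·0.14 + 130·0.0021) / 130.6 = 0.002756 mg/L.
Travel time t = 6.7e+04 m / 0.49 m/s = 1.367e+05 s = 1.583 d.
C = 0.002756·exp(−0.20·1.583) = 0.002756·0.7287 = 0.002008 mg/L.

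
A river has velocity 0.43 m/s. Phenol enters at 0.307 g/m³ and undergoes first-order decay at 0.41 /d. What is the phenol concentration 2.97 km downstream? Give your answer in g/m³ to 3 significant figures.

Travel time t = 2.97 km / 0.43 m/s = 2970/0.43 = 6907 s = 0.07994 d.
First-order decay: C = 0.307·exp(−0.41·0.07994) = 0.307·0.9678 = 0.2971 g/m³.

0.297 g/m³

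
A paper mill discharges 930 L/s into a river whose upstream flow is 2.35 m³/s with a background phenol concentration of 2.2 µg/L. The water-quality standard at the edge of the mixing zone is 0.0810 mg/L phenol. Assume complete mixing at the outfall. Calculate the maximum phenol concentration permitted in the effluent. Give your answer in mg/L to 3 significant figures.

0.280 mg/L

930 L/s = 0.93 m³/s.
2.2 µg/L = 0.0022 mg/L.
Mass balance: 0.081·3.28 = 0.93·Cₑ + 2.35·0.0022.
Cₑ = (0.2657 − 0.00517) / 0.93 = 0.2801 mg/L.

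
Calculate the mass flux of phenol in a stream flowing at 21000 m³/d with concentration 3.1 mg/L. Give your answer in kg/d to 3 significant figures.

21000 m³/d = 0.2431 m³/s.
Mass flux = Q·C = 0.2431 m³/s × 3.1 g/m³ = 0.7535 g/s.
= 0.7535 g/s × 86.4 = 65.1 kg/d.

65.1 kg/d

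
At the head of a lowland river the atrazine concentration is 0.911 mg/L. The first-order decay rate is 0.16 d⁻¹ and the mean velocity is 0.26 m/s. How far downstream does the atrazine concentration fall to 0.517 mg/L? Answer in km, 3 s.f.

From C = C₀·e^(−kt), t = ln(C₀/C)/k = ln(0.911/0.517)/0.16 = 0.5665/0.16 = 3.541 d.
Distance = v·t = 0.26 m/s × 3.059e+05 s = 7.954e+04 m = 79.54 km.

79.5 km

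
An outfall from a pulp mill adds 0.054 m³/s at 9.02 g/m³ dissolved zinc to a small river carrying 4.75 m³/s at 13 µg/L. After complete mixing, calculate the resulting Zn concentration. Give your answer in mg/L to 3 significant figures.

0.114 mg/L

13 µg/L = 0.013 mg/L.
By mass balance at complete mixing, C = (0.054·9.02 + 4.75·0.013) / (0.054 + 4.75) = 0.5488/4.804 = 0.1142 mg/L.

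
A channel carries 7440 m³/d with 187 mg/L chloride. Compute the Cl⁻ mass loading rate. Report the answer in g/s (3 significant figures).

16.1 g/s

7440 m³/d = 0.08611 m³/s.
Mass flux = Q·C = 0.08611 m³/s × 187 g/m³ = 16.1 g/s.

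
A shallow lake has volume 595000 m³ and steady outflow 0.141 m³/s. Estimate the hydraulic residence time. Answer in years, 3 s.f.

Q = 0.141 m³/s × 3.156e+07 s/yr = 4.45e+06 m³/yr.
Hydraulic residence time τ = V/Q = 595000/4.45e+06 = 0.1337 yr.

0.134 yr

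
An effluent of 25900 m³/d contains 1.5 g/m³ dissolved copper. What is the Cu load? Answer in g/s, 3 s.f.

25900 m³/d = 0.2998 m³/s.
Mass flux = Q·C = 0.2998 m³/s × 1.5 g/m³ = 0.4497 g/s.

0.450 g/s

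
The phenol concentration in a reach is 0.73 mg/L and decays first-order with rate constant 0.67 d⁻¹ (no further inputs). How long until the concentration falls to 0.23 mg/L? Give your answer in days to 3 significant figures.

t = ln(C₀/C)/k = ln(0.73/0.23)/0.67 = 1.155/0.67 = 1.724 d.

1.72 d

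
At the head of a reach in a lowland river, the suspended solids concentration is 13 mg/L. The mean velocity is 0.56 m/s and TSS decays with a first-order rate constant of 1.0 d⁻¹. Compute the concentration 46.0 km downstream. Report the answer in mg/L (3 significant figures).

5.02 mg/L

Travel time t = 46.0 km / 0.56 m/s = 4.6e+04/0.56 = 8.214e+04 s = 0.9507 d.
First-order decay: C = 13·exp(−1.0·0.9507) = 13·0.3865 = 5.024 mg/L.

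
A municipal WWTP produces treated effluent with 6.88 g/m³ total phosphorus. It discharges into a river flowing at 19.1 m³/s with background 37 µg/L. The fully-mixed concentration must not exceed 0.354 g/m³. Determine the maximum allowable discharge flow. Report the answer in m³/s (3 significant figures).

37 µg/L = 0.037 mg/L.
Mass balance at complete mixing: C_std·(Q_w + Q_r) = Q_w·C_e + Q_r·C_b.
Rearranging, Q_w = Q_r·(C_std − C_b)/(C_e − C_std) = 19.1·(0.354 − 0.037) / (6.88 − 0.354) = 0.9278 m³/s.

0.928 m³/s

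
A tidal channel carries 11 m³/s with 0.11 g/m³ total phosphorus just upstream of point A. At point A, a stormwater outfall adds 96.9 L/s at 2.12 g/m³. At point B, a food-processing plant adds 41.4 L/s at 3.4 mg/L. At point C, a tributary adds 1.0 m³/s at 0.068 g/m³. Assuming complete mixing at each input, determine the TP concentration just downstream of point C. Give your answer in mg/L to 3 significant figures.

96.9 L/s = 0.0969 m³/s.
After input A: C = (11·0.11 + 0.0969·2.12) / 11.1 = 0.1276 mg/L.
41.4 L/s = 0.0414 m³/s.
After input B: C = (11.1·0.1276 + 0.0414·3.4) / 11.14 = 0.1397 mg/L.
After input C: C = (11.14·0.1397 + 1·0.068) / 12.14 = 0.1338 mg/L.

0.134 mg/L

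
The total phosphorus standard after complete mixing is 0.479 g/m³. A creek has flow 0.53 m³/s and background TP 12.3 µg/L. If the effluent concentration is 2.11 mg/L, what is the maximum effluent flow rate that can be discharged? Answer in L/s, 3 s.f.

12.3 µg/L = 0.0123 mg/L.
Mass balance at complete mixing: C_std·(Q_w + Q_r) = Q_w·C_e + Q_r·C_b.
Rearranging, Q_w = Q_r·(C_std − C_b)/(C_e − C_std) = 0.53·(0.479 − 0.0123) / (2.11 − 0.479) = 0.1517 m³/s.
= 151.7 L/s.

152 L/s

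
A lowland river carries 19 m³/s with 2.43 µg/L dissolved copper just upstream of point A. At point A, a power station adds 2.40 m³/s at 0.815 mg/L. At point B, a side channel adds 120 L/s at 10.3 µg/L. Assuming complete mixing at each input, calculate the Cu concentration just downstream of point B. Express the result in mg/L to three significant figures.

2.43 µg/L = 0.00243 mg/L.
After input A: C = (19·0.00243 + 2.4·0.815) / 21.4 = 0.09356 mg/L.
120 L/s = 0.12 m³/s.
10.3 µg/L = 0.0103 mg/L.
After input B: C = (21.4·0.09356 + 0.12·0.0103) / 21.52 = 0.0931 mg/L.

0.0931 mg/L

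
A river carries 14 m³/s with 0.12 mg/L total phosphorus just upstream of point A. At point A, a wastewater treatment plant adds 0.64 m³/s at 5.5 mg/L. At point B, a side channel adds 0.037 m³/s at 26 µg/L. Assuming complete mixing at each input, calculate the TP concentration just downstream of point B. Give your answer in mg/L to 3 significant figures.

0.354 mg/L

After input A: C = (14·0.12 + 0.64·5.5) / 14.64 = 0.3552 mg/L.
26 µg/L = 0.026 mg/L.
After input B: C = (14.64·0.3552 + 0.037·0.026) / 14.68 = 0.3544 mg/L.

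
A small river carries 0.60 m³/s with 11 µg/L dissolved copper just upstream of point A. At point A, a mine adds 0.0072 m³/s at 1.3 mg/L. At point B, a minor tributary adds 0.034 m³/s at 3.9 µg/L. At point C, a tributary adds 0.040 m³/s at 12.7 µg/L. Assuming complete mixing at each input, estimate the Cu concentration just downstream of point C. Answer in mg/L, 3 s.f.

0.0244 mg/L

11 µg/L = 0.011 mg/L.
After input A: C = (0.6·0.011 + 0.0072·1.3) / 0.6072 = 0.02628 mg/L.
3.9 µg/L = 0.0039 mg/L.
After input B: C = (0.6072·0.02628 + 0.034·0.0039) / 0.6412 = 0.0251 mg/L.
12.7 µg/L = 0.0127 mg/L.
After input C: C = (0.6412·0.0251 + 0.04·0.0127) / 0.6812 = 0.02437 mg/L.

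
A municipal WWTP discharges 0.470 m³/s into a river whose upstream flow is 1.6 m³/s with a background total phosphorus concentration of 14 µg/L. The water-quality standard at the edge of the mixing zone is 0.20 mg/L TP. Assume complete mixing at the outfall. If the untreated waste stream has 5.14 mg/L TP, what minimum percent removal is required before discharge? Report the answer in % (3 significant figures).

83.8 %

14 µg/L = 0.014 mg/L.
Mass balance: 0.2·2.07 = 0.47·Cₑ + 1.6·0.014.
Cₑ = (0.414 − 0.0224) / 0.47 = 0.8332 mg/L.
Required removal = 1 − 0.8332/5.14 = 83.79 %.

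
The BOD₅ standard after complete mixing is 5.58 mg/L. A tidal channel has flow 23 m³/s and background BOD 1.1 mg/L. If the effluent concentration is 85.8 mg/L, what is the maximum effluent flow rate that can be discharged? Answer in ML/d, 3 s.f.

Mass balance at complete mixing: C_std·(Q_w + Q_r) = Q_w·C_e + Q_r·C_b.
Rearranging, Q_w = Q_r·(C_std − C_b)/(C_e − C_std) = 23·(5.58 − 1.1) / (85.8 − 5.58) = 1.284 m³/s.
= 111 ML/d.

111 ML/d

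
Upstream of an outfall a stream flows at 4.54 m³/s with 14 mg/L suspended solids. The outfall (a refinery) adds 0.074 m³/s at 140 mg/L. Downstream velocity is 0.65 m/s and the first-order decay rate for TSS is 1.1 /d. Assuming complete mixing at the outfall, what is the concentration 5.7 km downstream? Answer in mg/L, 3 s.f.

14.3 mg/L

After complete mixing, C₀ = (0.074·140 + 4.54·14) / 4.614 = 16.02 mg/L.
Travel time t = 5700 m / 0.65 m/s = 8769 s = 0.1015 d.
C = 16.02·exp(−1.1·0.1015) = 16.02·0.8944 = 14.33 mg/L.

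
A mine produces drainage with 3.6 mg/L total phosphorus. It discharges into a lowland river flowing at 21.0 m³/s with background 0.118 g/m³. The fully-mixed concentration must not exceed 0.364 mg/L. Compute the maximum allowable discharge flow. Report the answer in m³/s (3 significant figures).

Mass balance at complete mixing: C_std·(Q_w + Q_r) = Q_w·C_e + Q_r·C_b.
Rearranging, Q_w = Q_r·(C_std − C_b)/(C_e − C_std) = 21.0·(0.364 − 0.118) / (3.6 − 0.364) = 1.596 m³/s.

1.60 m³/s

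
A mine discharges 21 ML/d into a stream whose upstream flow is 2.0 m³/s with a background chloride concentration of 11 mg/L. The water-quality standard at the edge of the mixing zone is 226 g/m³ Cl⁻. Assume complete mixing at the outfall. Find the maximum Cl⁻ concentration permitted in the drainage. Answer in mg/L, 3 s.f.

21 ML/d = 0.2431 m³/s.
Mass balance: 226·2.243 = 0.2431·Cₑ + 2·11.
Cₑ = (506.9 − 22) / 0.2431 = 1995 mg/L.

2000 mg/L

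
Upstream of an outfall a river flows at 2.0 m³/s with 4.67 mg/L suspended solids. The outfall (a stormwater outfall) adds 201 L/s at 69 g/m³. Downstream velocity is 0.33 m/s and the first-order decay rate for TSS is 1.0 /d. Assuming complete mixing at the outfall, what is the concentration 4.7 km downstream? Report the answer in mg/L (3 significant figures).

8.94 mg/L

201 L/s = 0.201 m³/s.
After complete mixing, C₀ = (0.201·69 + 2·4.67) / 2.201 = 10.54 mg/L.
Travel time t = 4700 m / 0.33 m/s = 1.424e+04 s = 0.1648 d.
C = 10.54·exp(−1.0·0.1648) = 10.54·0.848 = 8.942 mg/L.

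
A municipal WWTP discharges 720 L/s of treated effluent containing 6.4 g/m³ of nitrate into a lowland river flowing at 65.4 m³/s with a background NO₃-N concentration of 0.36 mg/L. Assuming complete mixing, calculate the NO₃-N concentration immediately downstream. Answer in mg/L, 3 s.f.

0.426 mg/L

720 L/s = 0.72 m³/s.
Flow-weighted mixing gives C = (0.72·6.4 + 65.4·0.36) / (0.72 + 65.4) = 28.15/66.12 = 0.4258 mg/L.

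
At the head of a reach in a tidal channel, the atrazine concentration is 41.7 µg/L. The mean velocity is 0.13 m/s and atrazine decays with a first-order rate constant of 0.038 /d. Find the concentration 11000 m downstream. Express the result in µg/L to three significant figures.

Travel time t = 11000 m / 0.13 m/s = 1.1e+04/0.13 = 8.462e+04 s = 0.9793 d.
First-order decay: C = 41.7·exp(−0.038·0.9793) = 41.7·0.9635 = 40.18 µg/L.

40.2 µg/L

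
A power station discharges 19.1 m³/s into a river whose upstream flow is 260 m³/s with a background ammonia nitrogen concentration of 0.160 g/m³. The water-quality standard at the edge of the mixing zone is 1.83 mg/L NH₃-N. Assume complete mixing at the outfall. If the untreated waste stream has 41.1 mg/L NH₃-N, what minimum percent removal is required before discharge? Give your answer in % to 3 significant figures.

40.2 %

Mass balance: 1.83·279.1 = 19.1·Cₑ + 260·0.16.
Cₑ = (510.8 − 41.6) / 19.1 = 24.56 mg/L.
Required removal = 1 − 24.56/41.1 = 40.24 %.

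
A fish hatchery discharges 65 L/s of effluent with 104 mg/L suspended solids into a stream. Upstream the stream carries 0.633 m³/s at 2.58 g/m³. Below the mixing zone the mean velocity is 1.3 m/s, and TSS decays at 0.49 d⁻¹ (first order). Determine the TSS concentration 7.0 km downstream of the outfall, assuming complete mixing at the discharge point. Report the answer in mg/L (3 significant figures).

11.7 mg/L

65 L/s = 0.065 m³/s.
After complete mixing, C₀ = (0.065·104 + 0.633·2.58) / 0.698 = 12.02 mg/L.
Travel time t = 7000 m / 1.3 m/s = 5385 s = 0.06232 d.
C = 12.02·exp(−0.49·0.06232) = 12.02·0.9699 = 11.66 mg/L.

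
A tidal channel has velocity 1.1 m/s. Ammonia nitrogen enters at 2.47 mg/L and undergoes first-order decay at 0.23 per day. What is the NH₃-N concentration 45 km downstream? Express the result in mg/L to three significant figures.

Travel time t = 45 km / 1.1 m/s = 4.5e+04/1.1 = 4.091e+04 s = 0.4735 d.
First-order decay: C = 2.47·exp(−0.23·0.4735) = 2.47·0.8968 = 2.215 mg/L.

2.22 mg/L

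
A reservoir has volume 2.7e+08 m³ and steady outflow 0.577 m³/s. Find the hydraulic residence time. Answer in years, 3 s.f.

14.8 yr

Q = 0.577 m³/s × 3.156e+07 s/yr = 1.821e+07 m³/yr.
Hydraulic residence time τ = V/Q = 2.7e+08/1.821e+07 = 14.83 yr.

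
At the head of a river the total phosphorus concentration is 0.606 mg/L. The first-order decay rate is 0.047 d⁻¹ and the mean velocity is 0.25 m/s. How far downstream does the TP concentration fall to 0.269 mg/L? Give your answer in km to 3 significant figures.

373 km

From C = C₀·e^(−kt), t = ln(C₀/C)/k = ln(0.606/0.269)/0.047 = 0.8122/0.047 = 17.28 d.
Distance = v·t = 0.25 m/s × 1.493e+06 s = 3.733e+05 m = 373.3 km.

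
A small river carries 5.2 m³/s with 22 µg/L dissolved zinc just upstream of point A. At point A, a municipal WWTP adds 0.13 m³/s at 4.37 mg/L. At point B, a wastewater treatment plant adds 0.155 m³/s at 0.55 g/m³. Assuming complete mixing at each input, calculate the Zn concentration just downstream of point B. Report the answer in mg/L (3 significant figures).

22 µg/L = 0.022 mg/L.
After input A: C = (5.2·0.022 + 0.13·4.37) / 5.33 = 0.128 mg/L.
After input B: C = (5.33·0.128 + 0.155·0.55) / 5.485 = 0.14 mg/L.

0.140 mg/L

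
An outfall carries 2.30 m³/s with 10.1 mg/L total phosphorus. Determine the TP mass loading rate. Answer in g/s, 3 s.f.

Mass flux = Q·C = 2.3 m³/s × 10.1 g/m³ = 23.23 g/s.

23.2 g/s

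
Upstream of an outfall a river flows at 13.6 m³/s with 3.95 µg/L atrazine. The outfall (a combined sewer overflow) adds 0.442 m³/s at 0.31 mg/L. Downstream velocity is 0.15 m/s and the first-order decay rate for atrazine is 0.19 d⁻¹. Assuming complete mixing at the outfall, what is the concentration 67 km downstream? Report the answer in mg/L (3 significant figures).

3.95 µg/L = 0.00395 mg/L.
After complete mixing, C₀ = (0.442·0.31 + 13.6·0.00395) / 14.04 = 0.01358 mg/L.
Travel time t = 6.7e+04 m / 0.15 m/s = 4.467e+05 s = 5.17 d.
C = 0.01358·exp(−0.19·5.17) = 0.01358·0.3745 = 0.005087 mg/L.

0.00509 mg/L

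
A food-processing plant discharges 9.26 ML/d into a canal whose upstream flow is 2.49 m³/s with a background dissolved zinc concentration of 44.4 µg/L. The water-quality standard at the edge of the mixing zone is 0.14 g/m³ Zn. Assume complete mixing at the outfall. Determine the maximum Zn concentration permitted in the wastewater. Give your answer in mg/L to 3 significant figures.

2.36 mg/L

9.26 ML/d = 0.1072 m³/s.
44.4 µg/L = 0.0444 mg/L.
Mass balance: 0.14·2.597 = 0.1072·Cₑ + 2.49·0.0444.
Cₑ = (0.3636 − 0.1106) / 0.1072 = 2.361 mg/L.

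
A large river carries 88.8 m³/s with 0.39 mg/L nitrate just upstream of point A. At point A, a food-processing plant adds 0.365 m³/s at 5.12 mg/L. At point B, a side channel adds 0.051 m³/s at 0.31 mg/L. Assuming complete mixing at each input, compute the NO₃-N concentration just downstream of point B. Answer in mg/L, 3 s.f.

After input A: C = (88.8·0.39 + 0.365·5.12) / 89.16 = 0.4094 mg/L.
After input B: C = (89.16·0.4094 + 0.051·0.31) / 89.22 = 0.4093 mg/L.

0.409 mg/L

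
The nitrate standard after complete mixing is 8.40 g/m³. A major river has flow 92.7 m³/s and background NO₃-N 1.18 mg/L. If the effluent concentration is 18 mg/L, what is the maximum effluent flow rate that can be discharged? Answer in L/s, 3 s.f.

69700 L/s

Mass balance at complete mixing: C_std·(Q_w + Q_r) = Q_w·C_e + Q_r·C_b.
Rearranging, Q_w = Q_r·(C_std − C_b)/(C_e − C_std) = 92.7·(8.4 − 1.18) / (18 − 8.4) = 69.72 m³/s.
= 6.972e+04 L/s.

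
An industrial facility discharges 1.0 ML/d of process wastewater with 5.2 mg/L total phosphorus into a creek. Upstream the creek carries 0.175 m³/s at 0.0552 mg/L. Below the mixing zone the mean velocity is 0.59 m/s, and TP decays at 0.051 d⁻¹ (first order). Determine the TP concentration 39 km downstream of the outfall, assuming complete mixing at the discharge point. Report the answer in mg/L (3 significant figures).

0.360 mg/L

1.0 ML/d = 0.01157 m³/s.
After complete mixing, C₀ = (0.01157·5.2 + 0.175·0.0552) / 0.1866 = 0.3744 mg/L.
Travel time t = 3.9e+04 m / 0.59 m/s = 6.61e+04 s = 0.7651 d.
C = 0.3744·exp(−0.051·0.7651) = 0.3744·0.9617 = 0.36 mg/L.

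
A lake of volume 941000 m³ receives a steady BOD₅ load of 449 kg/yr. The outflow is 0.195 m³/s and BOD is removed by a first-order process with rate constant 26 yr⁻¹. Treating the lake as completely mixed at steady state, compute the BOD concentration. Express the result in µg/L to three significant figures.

Outflow Q = 0.195 m³/s × 3.156e+07 s/yr = 6.154e+06 m³/yr.
Steady-state CSTR mass balance: W = Q·C + k·V·C, so C = W/(Q + kV).
Q + kV = 6.154e+06 + 26·941000 = 3.062e+07 m³/yr.
C = 449/3.062e+07 = 1.466e-05 kg/m³ = 0.01466 mg/L = 14.66 µg/L.

14.7 µg/L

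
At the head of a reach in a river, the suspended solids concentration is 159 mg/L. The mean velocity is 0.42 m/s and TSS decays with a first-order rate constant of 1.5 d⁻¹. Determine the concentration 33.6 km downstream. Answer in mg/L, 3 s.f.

39.6 mg/L

Travel time t = 33.6 km / 0.42 m/s = 3.36e+04/0.42 = 8e+04 s = 0.9259 d.
First-order decay: C = 159·exp(−1.5·0.9259) = 159·0.2494 = 39.65 mg/L.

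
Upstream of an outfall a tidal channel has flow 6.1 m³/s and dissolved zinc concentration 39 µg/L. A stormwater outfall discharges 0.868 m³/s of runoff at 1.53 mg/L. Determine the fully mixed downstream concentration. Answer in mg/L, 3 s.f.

0.225 mg/L

39 µg/L = 0.039 mg/L.
By mass balance at complete mixing, C = (0.868·1.53 + 6.1·0.039) / (0.868 + 6.1) = 1.566/6.968 = 0.2247 mg/L.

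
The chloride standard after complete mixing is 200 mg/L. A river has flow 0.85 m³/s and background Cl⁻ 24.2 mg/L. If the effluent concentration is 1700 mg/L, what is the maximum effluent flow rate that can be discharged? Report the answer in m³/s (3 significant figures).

Mass balance at complete mixing: C_std·(Q_w + Q_r) = Q_w·C_e + Q_r·C_b.
Rearranging, Q_w = Q_r·(C_std − C_b)/(C_e − C_std) = 0.85·(200 − 24.2) / (1700 − 200) = 0.09962 m³/s.

0.0996 m³/s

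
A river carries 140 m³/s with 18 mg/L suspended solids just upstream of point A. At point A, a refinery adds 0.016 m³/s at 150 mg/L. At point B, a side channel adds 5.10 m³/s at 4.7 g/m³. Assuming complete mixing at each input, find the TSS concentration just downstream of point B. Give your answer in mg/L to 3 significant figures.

After input A: C = (140·18 + 0.016·150) / 140 = 18.02 mg/L.
After input B: C = (140·18.02 + 5.1·4.7) / 145.1 = 17.55 mg/L.

17.5 mg/L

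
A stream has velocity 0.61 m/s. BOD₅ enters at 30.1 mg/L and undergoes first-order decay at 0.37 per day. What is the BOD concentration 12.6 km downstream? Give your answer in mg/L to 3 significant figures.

Travel time t = 12.6 km / 0.61 m/s = 1.26e+04/0.61 = 2.066e+04 s = 0.2391 d.
First-order decay: C = 30.1·exp(−0.37·0.2391) = 30.1·0.9153 = 27.55 mg/L.

27.6 mg/L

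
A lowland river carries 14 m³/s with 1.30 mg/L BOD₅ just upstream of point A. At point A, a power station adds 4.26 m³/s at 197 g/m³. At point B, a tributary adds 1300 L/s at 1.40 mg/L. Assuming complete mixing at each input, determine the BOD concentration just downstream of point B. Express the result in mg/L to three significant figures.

After input A: C = (14·1.3 + 4.26·197) / 18.26 = 46.96 mg/L.
1300 L/s = 1.3 m³/s.
After input B: C = (18.26·46.96 + 1.3·1.4) / 19.56 = 43.93 mg/L.

43.9 mg/L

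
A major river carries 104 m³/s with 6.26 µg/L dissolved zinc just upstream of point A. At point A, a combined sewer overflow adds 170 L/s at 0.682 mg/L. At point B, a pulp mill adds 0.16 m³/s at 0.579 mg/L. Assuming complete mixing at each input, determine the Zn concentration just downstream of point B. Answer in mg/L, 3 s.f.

6.26 µg/L = 0.00626 mg/L.
170 L/s = 0.17 m³/s.
After input A: C = (104·0.00626 + 0.17·0.682) / 104.2 = 0.007363 mg/L.
After input B: C = (104.2·0.007363 + 0.16·0.579) / 104.3 = 0.008239 mg/L.

0.00824 mg/L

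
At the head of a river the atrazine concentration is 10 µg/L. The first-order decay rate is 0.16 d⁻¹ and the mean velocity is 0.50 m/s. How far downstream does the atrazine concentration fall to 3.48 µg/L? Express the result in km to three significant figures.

From C = C₀·e^(−kt), t = ln(C₀/C)/k = ln(10/3.48)/0.16 = 1.056/0.16 = 6.597 d.
Distance = v·t = 0.50 m/s × 5.7e+05 s = 2.85e+05 m = 285 km.

285 km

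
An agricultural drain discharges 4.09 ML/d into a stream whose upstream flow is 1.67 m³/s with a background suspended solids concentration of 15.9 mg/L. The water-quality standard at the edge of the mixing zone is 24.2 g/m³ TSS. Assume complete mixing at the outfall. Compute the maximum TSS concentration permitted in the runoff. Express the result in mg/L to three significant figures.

4.09 ML/d = 0.04734 m³/s.
Mass balance: 24.2·1.717 = 0.04734·Cₑ + 1.67·15.9.
Cₑ = (41.56 − 26.55) / 0.04734 = 317 mg/L.

317 mg/L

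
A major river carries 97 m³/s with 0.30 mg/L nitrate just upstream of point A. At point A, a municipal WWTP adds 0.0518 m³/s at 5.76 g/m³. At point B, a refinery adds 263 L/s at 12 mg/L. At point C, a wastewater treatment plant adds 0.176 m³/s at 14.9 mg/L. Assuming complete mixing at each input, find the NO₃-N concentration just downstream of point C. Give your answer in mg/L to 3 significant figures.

After input A: C = (97·0.3 + 0.0518·5.76) / 97.05 = 0.3029 mg/L.
263 L/s = 0.263 m³/s.
After input B: C = (97.05·0.3029 + 0.263·12) / 97.31 = 0.3345 mg/L.
After input C: C = (97.31·0.3345 + 0.176·14.9) / 97.49 = 0.3608 mg/L.

0.361 mg/L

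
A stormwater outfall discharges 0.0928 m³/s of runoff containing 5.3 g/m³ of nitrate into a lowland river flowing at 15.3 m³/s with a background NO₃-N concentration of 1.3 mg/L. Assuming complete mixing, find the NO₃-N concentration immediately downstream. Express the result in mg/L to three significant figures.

1.32 mg/L

Flow-weighted mixing gives C = (0.0928·5.3 + 15.3·1.3) / (0.0928 + 15.3) = 20.38/15.39 = 1.324 mg/L.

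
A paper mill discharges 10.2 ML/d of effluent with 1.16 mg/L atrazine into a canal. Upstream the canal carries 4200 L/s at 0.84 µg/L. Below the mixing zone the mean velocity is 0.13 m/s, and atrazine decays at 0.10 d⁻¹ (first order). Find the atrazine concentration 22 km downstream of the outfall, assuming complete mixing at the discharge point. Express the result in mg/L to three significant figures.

0.0267 mg/L

10.2 ML/d = 0.1181 m³/s.
4200 L/s = 4.2 m³/s.
0.84 µg/L = 0.00084 mg/L.
After complete mixing, C₀ = (0.1181·1.16 + 4.2·0.00084) / 4.318 = 0.03253 mg/L.
Travel time t = 2.2e+04 m / 0.13 m/s = 1.692e+05 s = 1.959 d.
C = 0.03253·exp(−0.10·1.959) = 0.03253·0.8221 = 0.02674 mg/L.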